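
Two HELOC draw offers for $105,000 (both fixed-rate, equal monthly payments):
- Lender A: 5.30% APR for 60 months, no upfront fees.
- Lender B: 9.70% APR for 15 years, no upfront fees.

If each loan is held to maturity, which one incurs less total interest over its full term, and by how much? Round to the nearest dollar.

Lender A by $79,889

Lender A: monthly rate = 5.3%/12 = 0.0044167; payment = 105,000 × 0.0044167 / (1 − (1+0.0044167)^−60) = $1,995.94.
Total interest on Lender A = 60 × $1,995.94 − $105,000 = $14,756.40.
Lender B: monthly rate = 9.7%/12 = 0.0080833; payment = 105,000 × 0.0080833 / (1 − (1+0.0080833)^−180) = $1,109.14.
Total interest on Lender B = 180 × $1,109.14 − $105,000 = $94,645.20.
Lender A is lower by $79,888.80.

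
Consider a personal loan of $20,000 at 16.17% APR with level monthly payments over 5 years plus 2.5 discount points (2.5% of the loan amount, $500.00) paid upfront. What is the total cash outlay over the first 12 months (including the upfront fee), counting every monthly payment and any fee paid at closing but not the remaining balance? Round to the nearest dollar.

$6,358

Monthly rate = 16.17%/12 = 0.0134750; payment = 20,000 × 0.0134750 / (1 − (1+0.0134750)^−60) = $488.17.
Total outlay = 12 × $488.17 + $500.00 = $6,358.04.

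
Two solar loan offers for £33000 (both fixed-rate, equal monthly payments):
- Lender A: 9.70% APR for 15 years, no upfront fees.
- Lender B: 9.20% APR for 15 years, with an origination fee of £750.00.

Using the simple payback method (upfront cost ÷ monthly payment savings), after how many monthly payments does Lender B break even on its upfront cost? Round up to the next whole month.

76 months

Lender A: at 9.70% the monthly rate is 0.0080833, so the payment is 33,000 × 0.0080833 / (1 − 1.0080833^−180) = £348.59.
Lender B: monthly rate = 9.2%/12 = 0.0076667; payment = 33,000 × 0.0076667 / (1 − (1+0.0076667)^−180) = £338.65.
Monthly savings = £348.59 − £338.65 = £9.94.
Break-even = £750.00 / £9.94 = 75.45 → 76 months.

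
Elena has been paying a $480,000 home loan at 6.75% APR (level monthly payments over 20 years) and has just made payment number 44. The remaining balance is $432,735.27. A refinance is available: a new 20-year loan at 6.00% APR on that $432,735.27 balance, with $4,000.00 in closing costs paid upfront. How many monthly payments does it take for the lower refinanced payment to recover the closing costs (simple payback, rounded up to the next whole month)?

8 months

Current payment = 480,000 × 6.75%/12 / (1 − (1+0.0056250)^−240) = $3,649.75.
Refinanced payment = 432,735.27 × 0.0050000 / (1 − (1+0.0050000)^−240) = $3,100.25.
Monthly savings = $3,649.75 − $3,100.25 = $549.50.
Break-even = $4,000.00 / $549.50 = 7.28 → 8 months.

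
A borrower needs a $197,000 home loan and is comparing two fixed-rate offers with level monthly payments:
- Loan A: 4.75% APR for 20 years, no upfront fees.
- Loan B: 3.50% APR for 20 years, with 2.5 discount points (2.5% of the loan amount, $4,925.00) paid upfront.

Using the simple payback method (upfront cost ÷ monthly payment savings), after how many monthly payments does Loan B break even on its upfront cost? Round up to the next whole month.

Loan A: monthly rate = 4.75%/12 = 0.0039583; payment = 197,000 × 0.0039583 / (1 − (1+0.0039583)^−240) = $1,273.06.
Loan B: monthly rate = 3.5%/12 = 0.0029167; payment = 197,000 × 0.0029167 / (1 − (1+0.0029167)^−240) = $1,142.52.
Monthly savings = $1,273.06 − $1,142.52 = $130.54.
Break-even = $4,925.00 / $130.54 = 37.73 → 38 months.

38 months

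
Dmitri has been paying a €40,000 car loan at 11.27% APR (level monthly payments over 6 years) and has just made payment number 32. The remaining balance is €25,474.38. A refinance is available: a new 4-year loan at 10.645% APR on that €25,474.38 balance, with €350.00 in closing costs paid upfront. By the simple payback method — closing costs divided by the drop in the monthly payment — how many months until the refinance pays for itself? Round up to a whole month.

Current payment = 40,000 × 11.27%/12 / (1 − (1+0.0093917)^−72) = €766.91.
Refinanced payment = 25,474.38 × 0.0088708 / (1 − (1+0.0088708)^−48) = €654.02.
Monthly savings = €766.91 − €654.02 = €112.89.
Break-even = €350.00 / €112.89 = 3.10 → 4 months.

4 months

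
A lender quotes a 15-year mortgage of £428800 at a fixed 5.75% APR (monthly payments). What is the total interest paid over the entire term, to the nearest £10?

At 5.75% the monthly rate is 0.0047917, so the payment is 428,800 × 0.0047917 / (1 − 1.0047917^−180) = £3,560.80.
Total paid = 180 × £3,560.80 = £640,944.00; interest = £640,944.00 − £428,800 = £212,144.00.

£212,140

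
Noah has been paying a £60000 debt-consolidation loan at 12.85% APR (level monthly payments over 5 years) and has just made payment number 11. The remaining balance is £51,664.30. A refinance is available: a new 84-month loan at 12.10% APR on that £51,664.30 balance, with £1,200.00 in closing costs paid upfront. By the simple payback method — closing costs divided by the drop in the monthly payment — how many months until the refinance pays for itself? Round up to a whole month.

3 months

Current payment = 60,000 × 12.85%/12 / (1 − (1+0.0107083)^−60) = £1,360.58.
Refinanced payment = 51,664.30 × 0.0100833 / (1 − (1+0.0100833)^−84) = £914.78.
Monthly savings = £1,360.58 − £914.78 = £445.80.
Break-even = £1,200.00 / £445.80 = 2.69 → 3 months.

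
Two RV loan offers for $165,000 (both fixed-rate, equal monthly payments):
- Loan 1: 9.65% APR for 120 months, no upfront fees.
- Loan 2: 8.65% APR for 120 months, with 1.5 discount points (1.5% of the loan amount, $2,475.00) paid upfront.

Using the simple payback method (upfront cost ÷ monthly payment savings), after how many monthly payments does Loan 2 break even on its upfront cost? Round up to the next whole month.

28 months

Loan 1: monthly rate = 9.65%/12 = 0.0080417; payment = 165,000 × 0.0080417 / (1 − (1+0.0080417)^−120) = $2,148.63.
Loan 2: monthly rate = 8.65%/12 = 0.0072083; payment = 165,000 × 0.0072083 / (1 − (1+0.0072083)^−120) = $2,059.02.
Monthly savings = $2,148.63 − $2,059.02 = $89.61.
Break-even = $2,475.00 / $89.61 = 27.62 → 28 months.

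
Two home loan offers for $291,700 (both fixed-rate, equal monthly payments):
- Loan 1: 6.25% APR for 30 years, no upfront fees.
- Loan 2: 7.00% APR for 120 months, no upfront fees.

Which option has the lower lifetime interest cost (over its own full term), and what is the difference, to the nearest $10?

Loan 1: monthly rate = 6.25%/12 = 0.0052083; payment = 291,700 × 0.0052083 / (1 − (1+0.0052083)^−360) = $1,796.05.
Total interest on Loan 1 = 360 × $1,796.05 − $291,700 = $354,878.00.
Loan 2: at 7.00% the monthly rate is 0.0058333, so the payment is 291,700 × 0.0058333 / (1 − 1.0058333^−120) = $3,386.88.
Total interest on Loan 2 = 120 × $3,386.88 − $291,700 = $114,725.60.
Loan 2 is lower by $240,152.40.

Loan 2 by $240,150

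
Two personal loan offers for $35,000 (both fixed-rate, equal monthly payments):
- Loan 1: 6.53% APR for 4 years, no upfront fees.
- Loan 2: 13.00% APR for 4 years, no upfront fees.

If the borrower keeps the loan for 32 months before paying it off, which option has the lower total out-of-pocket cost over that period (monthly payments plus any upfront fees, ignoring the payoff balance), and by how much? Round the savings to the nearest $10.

Loan 1 by $3,470

Loan 1: at 6.53% the monthly rate is 0.0054417, so the payment is 35,000 × 0.0054417 / (1 − 1.0054417^−48) = $830.51.
Loan 2: monthly rate = 13%/12 = 0.0108333; payment = 35,000 × 0.0108333 / (1 − (1+0.0108333)^−48) = $938.96.
Over 32 months: Loan 1 costs 32 × $830.51 = $26,576.32; Loan 2 costs 32 × $938.96 = $30,046.72.
Loan 1 is cheaper by $30,046.72 − $26,576.32 = $3,470.40.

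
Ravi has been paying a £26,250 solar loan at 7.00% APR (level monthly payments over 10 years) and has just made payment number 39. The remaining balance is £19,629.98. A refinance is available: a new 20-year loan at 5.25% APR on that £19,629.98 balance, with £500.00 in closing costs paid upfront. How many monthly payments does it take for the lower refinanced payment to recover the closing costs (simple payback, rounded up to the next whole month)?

3 months

Current payment = 26,250 × 7%/12 / (1 − (1+0.0058333)^−120) = £304.78.
Refinanced payment = 19,629.98 × 0.0043750 / (1 − (1+0.0043750)^−240) = £132.28.
Monthly savings = £304.78 − £132.28 = £172.50.
Break-even = £500.00 / £172.50 = 2.90 → 3 months.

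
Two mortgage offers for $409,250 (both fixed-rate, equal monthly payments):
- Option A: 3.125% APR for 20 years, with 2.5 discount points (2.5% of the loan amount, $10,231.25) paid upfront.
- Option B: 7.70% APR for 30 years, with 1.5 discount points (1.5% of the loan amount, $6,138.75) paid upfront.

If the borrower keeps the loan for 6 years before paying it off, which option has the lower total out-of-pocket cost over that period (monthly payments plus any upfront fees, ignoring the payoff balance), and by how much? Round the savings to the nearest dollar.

Option A by $40,721

Option A: monthly rate = 3.125%/12 = 0.0026042; payment = 409,250 × 0.0026042 / (1 − (1+0.0026042)^−240) = $2,295.38.
Option B: at 7.70% the monthly rate is 0.0064167, so the payment is 409,250 × 0.0064167 / (1 − 1.0064167^−360) = $2,917.79.
Over 72 months: Option A costs 72 × $2,295.38 + $10,231.25 = $175,498.61; Option B costs 72 × $2,917.79 + $6,138.75 = $216,219.63.
Option A is cheaper by $216,219.63 − $175,498.61 = $40,721.02.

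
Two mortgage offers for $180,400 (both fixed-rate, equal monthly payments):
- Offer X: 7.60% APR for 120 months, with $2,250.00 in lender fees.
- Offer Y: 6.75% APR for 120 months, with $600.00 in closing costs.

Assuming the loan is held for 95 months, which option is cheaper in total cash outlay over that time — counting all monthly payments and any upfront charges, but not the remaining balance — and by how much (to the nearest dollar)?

Offer X: monthly rate = 7.6%/12 = 0.0063333; payment = 180,400 × 0.0063333 / (1 − (1+0.0063333)^−120) = $2,150.81.
Offer Y: at 6.75% the monthly rate is 0.0056250, so the payment is 180,400 × 0.0056250 / (1 − 1.0056250^−120) = $2,071.43.
Over 95 months: Offer X costs 95 × $2,150.81 + $2,250.00 = $206,576.95; Offer Y costs 95 × $2,071.43 + $600.00 = $197,385.85.
Offer Y is cheaper by $206,576.95 − $197,385.85 = $9,191.10.

Offer Y by $9,191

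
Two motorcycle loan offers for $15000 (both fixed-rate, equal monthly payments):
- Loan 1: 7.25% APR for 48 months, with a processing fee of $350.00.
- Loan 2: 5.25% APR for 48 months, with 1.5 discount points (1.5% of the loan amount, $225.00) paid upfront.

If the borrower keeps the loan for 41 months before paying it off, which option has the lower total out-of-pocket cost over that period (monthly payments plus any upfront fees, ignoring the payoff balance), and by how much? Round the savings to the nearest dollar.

Loan 2 by $691

Loan 1: at 7.25% the monthly rate is 0.0060417, so the payment is 15,000 × 0.0060417 / (1 − 1.0060417^−48) = $360.94.
Loan 2: monthly rate = 5.25%/12 = 0.0043750; payment = 15,000 × 0.0043750 / (1 − (1+0.0043750)^−48) = $347.14.
Over 41 months: Loan 1 costs 41 × $360.94 + $350.00 = $15,148.54; Loan 2 costs 41 × $347.14 + $225.00 = $14,457.74.
Loan 2 is cheaper by $15,148.54 − $14,457.74 = $690.80.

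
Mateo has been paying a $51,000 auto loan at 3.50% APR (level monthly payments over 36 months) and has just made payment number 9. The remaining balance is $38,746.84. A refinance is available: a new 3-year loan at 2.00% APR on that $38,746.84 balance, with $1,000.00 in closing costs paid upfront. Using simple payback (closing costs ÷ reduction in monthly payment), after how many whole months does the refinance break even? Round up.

Current payment = 51,000 × 3.5%/12 / (1 − (1+0.0029167)^−36) = $1,494.41.
Refinanced payment = 38,746.84 × 0.0016667 / (1 − (1+0.0016667)^−36) = $1,109.81.
Monthly savings = $1,494.41 − $1,109.81 = $384.60.
Break-even = $1,000.00 / $384.60 = 2.60 → 3 months.

3 months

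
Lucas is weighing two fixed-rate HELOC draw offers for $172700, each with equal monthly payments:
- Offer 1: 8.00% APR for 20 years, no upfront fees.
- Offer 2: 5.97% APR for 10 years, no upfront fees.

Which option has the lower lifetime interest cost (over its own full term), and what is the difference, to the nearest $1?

Offer 2 by $116,921

Offer 1: at 8.00% the monthly rate is 0.0066667, so the payment is 172,700 × 0.0066667 / (1 − 1.0066667^−240) = $1,444.53.
Total interest on Offer 1 = 240 × $1,444.53 − $172,700 = $173,987.20.
Offer 2: at 5.97% the monthly rate is 0.0049750, so the payment is 172,700 × 0.0049750 / (1 − 1.0049750^−120) = $1,914.72.
Total interest on Offer 2 = 120 × $1,914.72 − $172,700 = $57,066.40.
Offer 2 is lower by $116,920.80.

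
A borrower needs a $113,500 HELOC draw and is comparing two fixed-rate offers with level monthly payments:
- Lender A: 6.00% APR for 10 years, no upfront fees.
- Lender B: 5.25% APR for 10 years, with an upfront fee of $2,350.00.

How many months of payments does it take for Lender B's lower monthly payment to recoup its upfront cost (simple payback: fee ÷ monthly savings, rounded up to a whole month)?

Lender A: at 6.00% the monthly rate is 0.0050000, so the payment is 113,500 × 0.0050000 / (1 − 1.0050000^−120) = $1,260.08.
Lender B: monthly rate = 5.25%/12 = 0.0043750; payment = 113,500 × 0.0043750 / (1 − (1+0.0043750)^−120) = $1,217.76.
Monthly savings = $1,260.08 − $1,217.76 = $42.32.
Break-even = $2,350.00 / $42.32 = 55.53 → 56 months.

56 months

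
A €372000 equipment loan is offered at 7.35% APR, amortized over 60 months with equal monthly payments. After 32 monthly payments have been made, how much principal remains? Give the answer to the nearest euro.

€190,583

With monthly rate i = 7.35%/12 = 0.0061250, the balance after k of n payments is P · [(1+i)^n − (1+i)^k] / [(1+i)^n − 1].
(1+0.0061250)^60 = 1.44250200 and (1+0.0061250)^32 = 1.21579987, so the balance is 372,000 × (1.44250200 − 1.21579987) / (1.44250200 − 1) = €190,582.62.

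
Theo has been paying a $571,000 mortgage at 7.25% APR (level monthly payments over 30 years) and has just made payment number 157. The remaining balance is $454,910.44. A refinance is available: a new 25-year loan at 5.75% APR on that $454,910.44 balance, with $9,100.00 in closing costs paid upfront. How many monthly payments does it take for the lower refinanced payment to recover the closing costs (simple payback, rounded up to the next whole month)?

Current payment = 571,000 × 7.25%/12 / (1 − (1+0.0060417)^−360) = $3,895.23.
Refinanced payment = 454,910.44 × 0.0047917 / (1 − (1+0.0047917)^−300) = $2,861.87.
Monthly savings = $3,895.23 − $2,861.87 = $1,033.36.
Break-even = $9,100.00 / $1,033.36 = 8.81 → 9 months.

9 months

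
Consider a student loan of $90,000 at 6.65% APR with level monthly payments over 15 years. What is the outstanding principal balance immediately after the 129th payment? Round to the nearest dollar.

$35,077

With monthly rate i = 6.65%/12 = 0.0055417, the balance after k of n payments is P · [(1+i)^n − (1+i)^k] / [(1+i)^n − 1].
(1+0.0055417)^180 = 2.70403814 and (1+0.0055417)^129 = 2.03990143, so the balance is 90,000 × (2.70403814 − 2.03990143) / (2.70403814 − 1) = $35,076.86.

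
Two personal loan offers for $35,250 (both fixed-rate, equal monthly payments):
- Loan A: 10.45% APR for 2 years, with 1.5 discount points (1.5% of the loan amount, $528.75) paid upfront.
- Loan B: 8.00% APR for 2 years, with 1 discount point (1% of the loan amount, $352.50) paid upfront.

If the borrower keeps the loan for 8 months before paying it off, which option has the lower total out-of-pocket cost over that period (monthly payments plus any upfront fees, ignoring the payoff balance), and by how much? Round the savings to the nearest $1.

Loan A: at 10.45% the monthly rate is 0.0087083, so the payment is 35,250 × 0.0087083 / (1 − 1.0087083^−24) = $1,633.94.
Loan B: monthly rate = 8%/12 = 0.0066667; payment = 35,250 × 0.0066667 / (1 − (1+0.0066667)^−24) = $1,594.26.
Over 8 months: Loan A costs 8 × $1,633.94 + $528.75 = $13,600.27; Loan B costs 8 × $1,594.26 + $352.50 = $13,106.58.
Loan B is cheaper by $13,600.27 − $13,106.58 = $493.69.

Loan B by $494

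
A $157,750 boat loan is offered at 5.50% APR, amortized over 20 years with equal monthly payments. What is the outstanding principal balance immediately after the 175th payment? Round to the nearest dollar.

With monthly rate i = 5.5%/12 = 0.0045833, the balance after k of n payments is P · [(1+i)^n − (1+i)^k] / [(1+i)^n − 1].
(1+0.0045833)^240 = 2.99662556 and (1+0.0045833)^175 = 2.22609922, so the balance is 157,750 × (2.99662556 − 2.22609922) / (2.99662556 − 1) = $60,877.98.

$60,878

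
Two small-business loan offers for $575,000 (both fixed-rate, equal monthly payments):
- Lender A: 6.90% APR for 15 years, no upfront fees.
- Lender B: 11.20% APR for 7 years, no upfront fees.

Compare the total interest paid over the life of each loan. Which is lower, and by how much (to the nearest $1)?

Lender B by $92,409

Lender A: at 6.90% the monthly rate is 0.0057500, so the payment is 575,000 × 0.0057500 / (1 − 1.0057500^−180) = $5,136.17.
Total interest on Lender A = 180 × $5,136.17 − $575,000 = $349,510.60.
Lender B: at 11.20% the monthly rate is 0.0093333, so the payment is 575,000 × 0.0093333 / (1 − 1.0093333^−84) = $9,905.97.
Total interest on Lender B = 84 × $9,905.97 − $575,000 = $257,101.48.
Lender B is lower by $92,409.12.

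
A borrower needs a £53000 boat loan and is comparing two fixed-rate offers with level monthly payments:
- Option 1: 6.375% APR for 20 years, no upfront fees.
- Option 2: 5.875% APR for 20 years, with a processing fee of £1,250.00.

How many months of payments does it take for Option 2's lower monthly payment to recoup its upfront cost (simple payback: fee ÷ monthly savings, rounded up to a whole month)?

Option 1: at 6.375% the monthly rate is 0.0053125, so the payment is 53,000 × 0.0053125 / (1 − 1.0053125^−240) = £391.26.
Option 2: at 5.875% the monthly rate is 0.0048958, so the payment is 53,000 × 0.0048958 / (1 − 1.0048958^−240) = £375.90.
Monthly savings = £391.26 − £375.90 = £15.36.
Break-even = £1,250.00 / £15.36 = 81.38 → 82 months.

82 months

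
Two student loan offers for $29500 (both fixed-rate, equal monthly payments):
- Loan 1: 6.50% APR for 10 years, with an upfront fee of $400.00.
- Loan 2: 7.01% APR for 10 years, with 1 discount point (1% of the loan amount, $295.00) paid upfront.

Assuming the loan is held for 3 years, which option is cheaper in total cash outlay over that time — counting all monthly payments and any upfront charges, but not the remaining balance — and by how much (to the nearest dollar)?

Loan 1 by $172

Loan 1: at 6.50% the monthly rate is 0.0054167, so the payment is 29,500 × 0.0054167 / (1 − 1.0054167^−120) = $334.97.
Loan 2: monthly rate = 7.01%/12 = 0.0058417; payment = 29,500 × 0.0058417 / (1 − (1+0.0058417)^−120) = $342.67.
Over 36 months: Loan 1 costs 36 × $334.97 + $400.00 = $12,458.92; Loan 2 costs 36 × $342.67 + $295.00 = $12,631.12.
Loan 1 is cheaper by $12,631.12 − $12,458.92 = $172.20.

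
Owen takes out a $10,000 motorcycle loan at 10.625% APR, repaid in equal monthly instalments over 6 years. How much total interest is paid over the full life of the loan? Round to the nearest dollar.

$3,567

Monthly rate = 10.625%/12 = 0.0088542; payment = 10,000 × 0.0088542 / (1 − (1+0.0088542)^−72) = $188.43.
Total paid = 72 × $188.43 = $13,566.96; interest = $13,566.96 − $10,000 = $3,566.96.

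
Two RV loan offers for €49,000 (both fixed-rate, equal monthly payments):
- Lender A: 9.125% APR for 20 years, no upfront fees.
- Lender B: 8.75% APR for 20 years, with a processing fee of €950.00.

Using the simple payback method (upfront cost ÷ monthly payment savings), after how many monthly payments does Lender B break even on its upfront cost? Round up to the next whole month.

Lender A: monthly rate = 9.125%/12 = 0.0076042; payment = 49,000 × 0.0076042 / (1 − (1+0.0076042)^−240) = €444.81.
Lender B: monthly rate = 8.75%/12 = 0.0072917; payment = 49,000 × 0.0072917 / (1 − (1+0.0072917)^−240) = €433.02.
Monthly savings = €444.81 − €433.02 = €11.79.
Break-even = €950.00 / €11.79 = 80.58 → 81 months.

81 months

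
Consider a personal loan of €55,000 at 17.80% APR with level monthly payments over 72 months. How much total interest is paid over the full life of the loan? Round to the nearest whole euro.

At 17.80% the monthly rate is 0.0148333, so the payment is 55,000 × 0.0148333 / (1 − 1.0148333^−72) = €1,248.22.
Total paid = 72 × €1,248.22 = €89,871.84; interest = €89,871.84 − €55,000 = €34,871.84.

€34,872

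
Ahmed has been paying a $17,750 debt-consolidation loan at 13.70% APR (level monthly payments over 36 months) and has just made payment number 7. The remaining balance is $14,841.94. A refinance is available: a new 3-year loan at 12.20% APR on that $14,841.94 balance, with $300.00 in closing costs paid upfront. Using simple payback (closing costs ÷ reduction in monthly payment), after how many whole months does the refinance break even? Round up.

3 months

Current payment = 17,750 × 13.7%/12 / (1 − (1+0.0114167)^−36) = $604.07.
Refinanced payment = 14,841.94 × 0.0101667 / (1 − (1+0.0101667)^−36) = $494.38.
Monthly savings = $604.07 − $494.38 = $109.69.
Break-even = $300.00 / $109.69 = 2.73 → 3 months.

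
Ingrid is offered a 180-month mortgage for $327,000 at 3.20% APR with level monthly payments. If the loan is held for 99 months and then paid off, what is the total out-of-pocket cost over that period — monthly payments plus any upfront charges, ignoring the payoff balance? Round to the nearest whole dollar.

$226,689

At 3.20% the monthly rate is 0.0026667, so the payment is 327,000 × 0.0026667 / (1 − 1.0026667^−180) = $2,289.79.
Total outlay = 99 × $2,289.79 = $226,689.21.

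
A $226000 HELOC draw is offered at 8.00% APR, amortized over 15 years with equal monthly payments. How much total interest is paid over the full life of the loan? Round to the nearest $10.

$162,760

Monthly rate = 8%/12 = 0.0066667; payment = 226,000 × 0.0066667 / (1 − (1+0.0066667)^−180) = $2,159.77.
Total paid = 180 × $2,159.77 = $388,758.60; interest = $388,758.60 − $226,000 = $162,758.60.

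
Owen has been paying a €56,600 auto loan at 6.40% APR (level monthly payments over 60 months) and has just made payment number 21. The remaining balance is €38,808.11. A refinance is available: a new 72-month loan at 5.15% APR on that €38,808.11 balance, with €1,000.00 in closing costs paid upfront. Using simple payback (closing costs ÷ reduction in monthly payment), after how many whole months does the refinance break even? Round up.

Current payment = 56,600 × 6.4%/12 / (1 − (1+0.0053333)^−60) = €1,104.79.
Refinanced payment = 38,808.11 × 0.0042917 / (1 − (1+0.0042917)^−72) = €627.71.
Monthly savings = €1,104.79 − €627.71 = €477.08.
Break-even = €1,000.00 / €477.08 = 2.10 → 3 months.

3 months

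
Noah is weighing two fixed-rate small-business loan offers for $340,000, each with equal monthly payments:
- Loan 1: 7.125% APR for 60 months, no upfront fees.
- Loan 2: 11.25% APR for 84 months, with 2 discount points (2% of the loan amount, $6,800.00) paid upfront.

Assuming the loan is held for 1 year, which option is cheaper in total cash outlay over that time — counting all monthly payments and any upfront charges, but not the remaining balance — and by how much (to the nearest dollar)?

Loan 2 by $3,833

Loan 1: monthly rate = 7.125%/12 = 0.0059375; payment = 340,000 × 0.0059375 / (1 − (1+0.0059375)^−60) = $6,752.48.
Loan 2: at 11.25% the monthly rate is 0.0093750, so the payment is 340,000 × 0.0093750 / (1 − 1.0093750^−84) = $5,866.42.
Over 12 months: Loan 1 costs 12 × $6,752.48 = $81,029.76; Loan 2 costs 12 × $5,866.42 + $6,800.00 = $77,197.04.
Loan 2 is cheaper by $81,029.76 − $77,197.04 = $3,832.72.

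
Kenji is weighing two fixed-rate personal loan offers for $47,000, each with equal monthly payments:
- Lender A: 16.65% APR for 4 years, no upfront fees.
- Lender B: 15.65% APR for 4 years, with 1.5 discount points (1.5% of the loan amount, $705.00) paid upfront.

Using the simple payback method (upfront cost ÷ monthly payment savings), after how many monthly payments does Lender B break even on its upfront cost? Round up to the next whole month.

30 months

Lender A: at 16.65% the monthly rate is 0.0138750, so the payment is 47,000 × 0.0138750 / (1 − 1.0138750^−48) = $1,347.69.
Lender B: monthly rate = 15.65%/12 = 0.0130417; payment = 47,000 × 0.0130417 / (1 − (1+0.0130417)^−48) = $1,323.58.
Monthly savings = $1,347.69 − $1,323.58 = $24.11.
Break-even = $705.00 / $24.11 = 29.24 → 30 months.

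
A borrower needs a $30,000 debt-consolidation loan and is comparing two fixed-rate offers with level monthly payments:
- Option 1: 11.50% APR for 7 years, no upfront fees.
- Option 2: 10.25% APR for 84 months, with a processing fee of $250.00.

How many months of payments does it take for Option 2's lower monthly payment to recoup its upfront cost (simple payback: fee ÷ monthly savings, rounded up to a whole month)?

13 months

Option 1: at 11.50% the monthly rate is 0.0095833, so the payment is 30,000 × 0.0095833 / (1 − 1.0095833^−84) = $521.59.
Option 2: at 10.25% the monthly rate is 0.0085417, so the payment is 30,000 × 0.0085417 / (1 − 1.0085417^−84) = $501.92.
Monthly savings = $521.59 − $501.92 = $19.67.
Break-even = $250.00 / $19.67 = 12.71 → 13 months.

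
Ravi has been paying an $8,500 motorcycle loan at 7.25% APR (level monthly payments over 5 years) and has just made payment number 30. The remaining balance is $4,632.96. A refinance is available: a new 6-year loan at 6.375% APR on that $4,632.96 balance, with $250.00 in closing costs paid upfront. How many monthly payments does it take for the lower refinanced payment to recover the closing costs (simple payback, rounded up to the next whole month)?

Current payment = 8,500 × 7.25%/12 / (1 − (1+0.0060417)^−60) = $169.31.
Refinanced payment = 4,632.96 × 0.0053125 / (1 − (1+0.0053125)^−72) = $77.60.
Monthly savings = $169.31 − $77.60 = $91.71.
Break-even = $250.00 / $91.71 = 2.73 → 3 months.

3 months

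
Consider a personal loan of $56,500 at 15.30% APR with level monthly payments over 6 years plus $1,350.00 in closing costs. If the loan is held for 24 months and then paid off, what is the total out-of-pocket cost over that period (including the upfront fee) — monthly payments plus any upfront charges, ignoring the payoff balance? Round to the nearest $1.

$30,244

Monthly rate = 15.3%/12 = 0.0127500; payment = 56,500 × 0.0127500 / (1 − (1+0.0127500)^−72) = $1,203.92.
Total outlay = 24 × $1,203.92 + $1,350.00 = $30,244.08.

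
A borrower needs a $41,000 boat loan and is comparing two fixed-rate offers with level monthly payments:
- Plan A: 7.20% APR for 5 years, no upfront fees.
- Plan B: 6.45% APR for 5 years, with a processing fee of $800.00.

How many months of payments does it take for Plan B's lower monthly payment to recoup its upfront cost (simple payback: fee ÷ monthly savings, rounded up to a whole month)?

Plan A: at 7.20% the monthly rate is 0.0060000, so the payment is 41,000 × 0.0060000 / (1 − 1.0060000^−60) = $815.72.
Plan B: at 6.45% the monthly rate is 0.0053750, so the payment is 41,000 × 0.0053750 / (1 − 1.0053750^−60) = $801.25.
Monthly savings = $815.72 − $801.25 = $14.47.
Break-even = $800.00 / $14.47 = 55.29 → 56 months.

56 months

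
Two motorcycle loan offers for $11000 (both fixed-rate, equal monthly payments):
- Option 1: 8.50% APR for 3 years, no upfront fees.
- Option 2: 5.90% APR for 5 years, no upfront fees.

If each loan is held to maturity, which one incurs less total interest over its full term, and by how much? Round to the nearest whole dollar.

Option 1: monthly rate = 8.5%/12 = 0.0070833; payment = 11,000 × 0.0070833 / (1 − (1+0.0070833)^−36) = $347.24.
Total interest on Option 1 = 36 × $347.24 − $11,000 = $1,500.64.
Option 2: monthly rate = 5.9%/12 = 0.0049167; payment = 11,000 × 0.0049167 / (1 − (1+0.0049167)^−60) = $212.15.
Total interest on Option 2 = 60 × $212.15 − $11,000 = $1,729.00.
Option 1 is lower by $228.36.

Option 1 by $228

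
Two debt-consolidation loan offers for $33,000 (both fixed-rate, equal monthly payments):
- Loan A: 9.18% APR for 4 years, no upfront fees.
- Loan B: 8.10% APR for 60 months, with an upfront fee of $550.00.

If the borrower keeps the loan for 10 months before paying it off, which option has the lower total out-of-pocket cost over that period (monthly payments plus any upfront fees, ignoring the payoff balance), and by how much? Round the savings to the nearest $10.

Loan B by $980

Loan A: at 9.18% the monthly rate is 0.0076500, so the payment is 33,000 × 0.0076500 / (1 − 1.0076500^−48) = $824.03.
Loan B: at 8.10% the monthly rate is 0.0067500, so the payment is 33,000 × 0.0067500 / (1 − 1.0067500^−60) = $670.70.
Over 10 months: Loan A costs 10 × $824.03 = $8,240.30; Loan B costs 10 × $670.70 + $550.00 = $7,257.00.
Loan B is cheaper by $8,240.30 − $7,257.00 = $983.30.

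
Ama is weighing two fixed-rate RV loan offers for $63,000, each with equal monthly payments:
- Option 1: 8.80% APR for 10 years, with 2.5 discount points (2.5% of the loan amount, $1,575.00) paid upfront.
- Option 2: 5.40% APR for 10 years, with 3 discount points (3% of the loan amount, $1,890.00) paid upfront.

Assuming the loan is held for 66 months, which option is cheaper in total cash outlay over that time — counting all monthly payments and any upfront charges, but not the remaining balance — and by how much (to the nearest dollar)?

Option 2 by $6,988

Option 1: at 8.80% the monthly rate is 0.0073333, so the payment is 63,000 × 0.0073333 / (1 − 1.0073333^−120) = $791.25.
Option 2: monthly rate = 5.4%/12 = 0.0045000; payment = 63,000 × 0.0045000 / (1 − (1+0.0045000)^−120) = $680.60.
Over 66 months: Option 1 costs 66 × $791.25 + $1,575.00 = $53,797.50; Option 2 costs 66 × $680.60 + $1,890.00 = $46,809.60.
Option 2 is cheaper by $53,797.50 − $46,809.60 = $6,987.90.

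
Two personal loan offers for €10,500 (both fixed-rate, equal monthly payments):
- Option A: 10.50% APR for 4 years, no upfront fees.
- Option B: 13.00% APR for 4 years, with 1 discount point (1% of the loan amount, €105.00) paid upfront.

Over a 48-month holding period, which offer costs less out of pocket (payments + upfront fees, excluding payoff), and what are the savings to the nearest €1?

Option A by €722

Option A: at 10.50% the monthly rate is 0.0087500, so the payment is 10,500 × 0.0087500 / (1 − 1.0087500^−48) = €268.84.
Option B: monthly rate = 13%/12 = 0.0108333; payment = 10,500 × 0.0108333 / (1 − (1+0.0108333)^−48) = €281.69.
Over 48 months: Option A costs 48 × €268.84 = €12,904.32; Option B costs 48 × €281.69 + €105.00 = €13,626.12.
Option A is cheaper by €13,626.12 − €12,904.32 = €721.80.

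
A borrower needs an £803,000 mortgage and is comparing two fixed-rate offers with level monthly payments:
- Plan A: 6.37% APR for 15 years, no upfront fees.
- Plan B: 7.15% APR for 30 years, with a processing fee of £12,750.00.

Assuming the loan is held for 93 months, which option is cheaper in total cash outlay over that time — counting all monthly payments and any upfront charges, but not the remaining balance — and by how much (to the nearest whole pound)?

Plan B by £128,072

Plan A: at 6.37% the monthly rate is 0.0053083, so the payment is 803,000 × 0.0053083 / (1 − 1.0053083^−180) = £6,937.73.
Plan B: at 7.15% the monthly rate is 0.0059583, so the payment is 803,000 × 0.0059583 / (1 − 1.0059583^−360) = £5,423.52.
Over 93 months: Plan A costs 93 × £6,937.73 = £645,208.89; Plan B costs 93 × £5,423.52 + £12,750.00 = £517,137.36.
Plan B is cheaper by £645,208.89 − £517,137.36 = £128,071.53.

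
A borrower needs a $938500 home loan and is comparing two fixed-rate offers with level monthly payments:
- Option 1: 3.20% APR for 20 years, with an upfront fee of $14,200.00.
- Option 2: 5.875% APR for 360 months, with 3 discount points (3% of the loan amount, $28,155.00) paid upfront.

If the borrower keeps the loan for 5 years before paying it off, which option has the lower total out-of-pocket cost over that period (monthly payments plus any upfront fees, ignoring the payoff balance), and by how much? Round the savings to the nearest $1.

Option 1: at 3.20% the monthly rate is 0.0026667, so the payment is 938,500 × 0.0026667 / (1 − 1.0026667^−240) = $5,299.36.
Option 2: monthly rate = 5.875%/12 = 0.0048958; payment = 938,500 × 0.0048958 / (1 − (1+0.0048958)^−360) = $5,551.58.
Over 60 months: Option 1 costs 60 × $5,299.36 + $14,200.00 = $332,161.60; Option 2 costs 60 × $5,551.58 + $28,155.00 = $361,249.80.
Option 1 is cheaper by $361,249.80 − $332,161.60 = $29,088.20.

Option 1 by $29,088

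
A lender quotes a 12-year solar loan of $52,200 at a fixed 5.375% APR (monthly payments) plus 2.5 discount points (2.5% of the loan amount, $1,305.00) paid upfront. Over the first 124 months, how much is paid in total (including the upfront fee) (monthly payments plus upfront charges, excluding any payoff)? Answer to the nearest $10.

$62,400

At 5.375% the monthly rate is 0.0044792, so the payment is 52,200 × 0.0044792 / (1 − 1.0044792^−144) = $492.67.
Total outlay = 124 × $492.67 + $1,305.00 = $62,396.08.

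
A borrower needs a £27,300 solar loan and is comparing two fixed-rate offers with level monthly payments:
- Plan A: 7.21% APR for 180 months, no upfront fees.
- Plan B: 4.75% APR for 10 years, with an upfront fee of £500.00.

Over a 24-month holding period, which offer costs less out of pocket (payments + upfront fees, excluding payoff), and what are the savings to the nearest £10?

Plan A: at 7.21% the monthly rate is 0.0060083, so the payment is 27,300 × 0.0060083 / (1 − 1.0060083^−180) = £248.60.
Plan B: at 4.75% the monthly rate is 0.0039583, so the payment is 27,300 × 0.0039583 / (1 − 1.0039583^−120) = £286.23.
Over 24 months: Plan A costs 24 × £248.60 = £5,966.40; Plan B costs 24 × £286.23 + £500.00 = £7,369.52.
Plan A is cheaper by £7,369.52 − £5,966.40 = £1,403.12.

Plan A by £1,400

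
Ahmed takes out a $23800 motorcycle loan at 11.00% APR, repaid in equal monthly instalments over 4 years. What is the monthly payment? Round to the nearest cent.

$615.12

Monthly rate = 11%/12 = 0.0091667; payment = 23,800 × 0.0091667 / (1 − (1+0.0091667)^−48) = $615.12.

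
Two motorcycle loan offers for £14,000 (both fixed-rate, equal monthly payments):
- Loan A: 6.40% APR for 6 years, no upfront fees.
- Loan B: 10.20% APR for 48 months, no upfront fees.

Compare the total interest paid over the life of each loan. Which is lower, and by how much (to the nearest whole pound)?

Loan A: monthly rate = 6.4%/12 = 0.0053333; payment = 14,000 × 0.0053333 / (1 − (1+0.0053333)^−72) = £234.67.
Total interest on Loan A = 72 × £234.67 − £14,000 = £2,896.24.
Loan B: at 10.20% the monthly rate is 0.0085000, so the payment is 14,000 × 0.0085000 / (1 − 1.0085000^−48) = £356.42.
Total interest on Loan B = 48 × £356.42 − £14,000 = £3,108.16.
Loan A is lower by £211.92.

Loan A by £212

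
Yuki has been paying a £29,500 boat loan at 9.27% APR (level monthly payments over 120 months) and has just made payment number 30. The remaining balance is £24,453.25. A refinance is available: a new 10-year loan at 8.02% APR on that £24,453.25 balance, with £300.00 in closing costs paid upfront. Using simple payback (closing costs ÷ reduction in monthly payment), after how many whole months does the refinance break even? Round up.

Current payment = 29,500 × 9.27%/12 / (1 − (1+0.0077250)^−120) = £378.02.
Refinanced payment = 24,453.25 × 0.0066833 / (1 − (1+0.0066833)^−120) = £296.94.
Monthly savings = £378.02 − £296.94 = £81.08.
Break-even = £300.00 / £81.08 = 3.70 → 4 months.

4 months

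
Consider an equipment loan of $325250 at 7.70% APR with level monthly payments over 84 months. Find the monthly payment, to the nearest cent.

Monthly rate = 7.7%/12 = 0.0064167; payment = 325,250 × 0.0064167 / (1 − (1+0.0064167)^−84) = $5,020.94.

$5,020.94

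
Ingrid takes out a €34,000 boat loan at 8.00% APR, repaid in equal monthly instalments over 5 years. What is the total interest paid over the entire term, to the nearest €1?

€7,364

Monthly rate = 8%/12 = 0.0066667; payment = 34,000 × 0.0066667 / (1 − (1+0.0066667)^−60) = €689.40.
Total paid = 60 × €689.40 = €41,364.00; interest = €41,364.00 − €34,000 = €7,364.00.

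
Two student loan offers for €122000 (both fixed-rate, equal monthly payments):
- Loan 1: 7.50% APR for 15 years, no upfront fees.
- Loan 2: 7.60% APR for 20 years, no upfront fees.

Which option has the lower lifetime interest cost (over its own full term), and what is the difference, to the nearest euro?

Loan 1: at 7.50% the monthly rate is 0.0062500, so the payment is 122,000 × 0.0062500 / (1 − 1.0062500^−180) = €1,130.96.
Total interest on Loan 1 = 180 × €1,130.96 − €122,000 = €81,572.80.
Loan 2: at 7.60% the monthly rate is 0.0063333, so the payment is 122,000 × 0.0063333 / (1 − 1.0063333^−240) = €990.30.
Total interest on Loan 2 = 240 × €990.30 − €122,000 = €115,672.00.
Loan 1 is lower by €34,099.20.

Loan 1 by €34,099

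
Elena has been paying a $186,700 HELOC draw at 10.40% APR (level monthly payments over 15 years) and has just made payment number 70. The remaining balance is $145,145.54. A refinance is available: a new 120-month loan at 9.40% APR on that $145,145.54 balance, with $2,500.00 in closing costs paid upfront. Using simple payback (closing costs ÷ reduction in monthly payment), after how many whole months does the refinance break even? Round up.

Current payment = 186,700 × 10.4%/12 / (1 − (1+0.0086667)^−180) = $2,052.22.
Refinanced payment = 145,145.54 × 0.0078333 / (1 − (1+0.0078333)^−120) = $1,870.21.
Monthly savings = $2,052.22 − $1,870.21 = $182.01.
Break-even = $2,500.00 / $182.01 = 13.74 → 14 months.

14 months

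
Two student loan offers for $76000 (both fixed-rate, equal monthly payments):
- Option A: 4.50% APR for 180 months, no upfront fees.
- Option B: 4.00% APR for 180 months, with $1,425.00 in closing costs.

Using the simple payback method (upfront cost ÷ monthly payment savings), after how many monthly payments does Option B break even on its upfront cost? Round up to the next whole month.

75 months

Option A: monthly rate = 4.5%/12 = 0.0037500; payment = 76,000 × 0.0037500 / (1 − (1+0.0037500)^−180) = $581.39.
Option B: at 4.00% the monthly rate is 0.0033333, so the payment is 76,000 × 0.0033333 / (1 − 1.0033333^−180) = $562.16.
Monthly savings = $581.39 − $562.16 = $19.23.
Break-even = $1,425.00 / $19.23 = 74.10 → 75 months.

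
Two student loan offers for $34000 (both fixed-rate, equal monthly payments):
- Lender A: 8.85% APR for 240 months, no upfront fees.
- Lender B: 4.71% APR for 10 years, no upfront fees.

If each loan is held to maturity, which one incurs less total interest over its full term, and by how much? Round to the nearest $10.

Lender A: monthly rate = 8.85%/12 = 0.0073750; payment = 34,000 × 0.0073750 / (1 − (1+0.0073750)^−240) = $302.63.
Total interest on Lender A = 240 × $302.63 − $34,000 = $38,631.20.
Lender B: at 4.71% the monthly rate is 0.0039250, so the payment is 34,000 × 0.0039250 / (1 − 1.0039250^−120) = $355.82.
Total interest on Lender B = 120 × $355.82 − $34,000 = $8,698.40.
Lender B is lower by $29,932.80.

Lender B by $29,930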